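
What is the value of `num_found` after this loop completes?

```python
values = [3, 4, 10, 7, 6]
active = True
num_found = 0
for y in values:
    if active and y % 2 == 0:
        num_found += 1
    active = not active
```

Let's trace through this code step by step.

Initialize: values = [3, 4, 10, 7, 6]
Initialize: active = True
Initialize: num_found = 0
Entering loop: for y in values:
After iteration 1: y = 3, active = False, num_found = 0
After iteration 2: y = 4, active = True, num_found = 0
After iteration 3: y = 10, active = False, num_found = 1
After iteration 4: y = 7, active = True, num_found = 1
After iteration 5: y = 6, active = False, num_found = 2
Loop ends.

Final answer: 2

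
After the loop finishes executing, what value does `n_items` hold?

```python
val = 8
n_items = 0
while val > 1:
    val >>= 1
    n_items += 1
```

Let's trace through this code step by step.

Initialize: val = 8
Initialize: n_items = 0
Entering loop: while val > 1:
After iteration 1: val = 4, n_items = 1
After iteration 2: val = 2, n_items = 2
After iteration 3: val = 1, n_items = 3
Loop ends.

Final answer: 3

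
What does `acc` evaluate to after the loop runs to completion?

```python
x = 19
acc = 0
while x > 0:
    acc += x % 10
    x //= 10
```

Let's trace through this code step by step.

Initialize: x = 19
Initialize: acc = 0
Entering loop: while x > 0:
After iteration 1: x = 1, acc = 9
After iteration 2: x = 0, acc = 10
Loop ends.

Final answer: 10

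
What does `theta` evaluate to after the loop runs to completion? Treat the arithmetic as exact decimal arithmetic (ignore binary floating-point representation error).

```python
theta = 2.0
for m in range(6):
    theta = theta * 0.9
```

Let's trace through this code step by step.

Initialize: theta = 2.0
Entering loop: for m in range(6):
After iteration 1: m = 0, theta = 1.8
After iteration 2: m = 1, theta = 1.62
After iteration 3: m = 2, theta = 1.458
After iteration 4: m = 3, theta = 1.3122
After iteration 5: m = 4, theta = 1.18098
After iteration 6: m = 5, theta = 1.062882
Loop ends.

Final answer: 1.062882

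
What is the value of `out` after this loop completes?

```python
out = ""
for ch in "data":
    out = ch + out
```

Let's trace through this code step by step.

Initialize: out = ''
Entering loop: for ch in "data":
After iteration 1: ch = 'd', out = 'd'
After iteration 2: ch = 'a', out = 'ad'
After iteration 3: ch = 't', out = 'tad'
After iteration 4: ch = 'a', out = 'atad'
Loop ends.

Final answer: 'atad'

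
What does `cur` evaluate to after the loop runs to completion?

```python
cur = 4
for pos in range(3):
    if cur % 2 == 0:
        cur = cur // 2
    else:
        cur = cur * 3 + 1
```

Let's trace through this code step by step.

Initialize: cur = 4
Entering loop: for pos in range(3):
After iteration 1: pos = 0, cur = 2
After iteration 2: pos = 1, cur = 1
After iteration 3: pos = 2, cur = 4
Loop ends.

Final answer: 4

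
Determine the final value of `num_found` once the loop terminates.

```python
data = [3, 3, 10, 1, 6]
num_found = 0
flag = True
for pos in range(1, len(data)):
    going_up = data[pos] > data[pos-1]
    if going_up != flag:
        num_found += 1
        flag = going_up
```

Let's trace through this code step by step.

Initialize: data = [3, 3, 10, 1, 6]
Initialize: num_found = 0
Initialize: flag = True
Entering loop: for pos in range(1, len(data)):
After iteration 1: pos = 1, num_found = 1, flag = False, going_up = False
After iteration 2: pos = 2, num_found = 2, flag = True, going_up = True
After iteration 3: pos = 3, num_found = 3, flag = False, going_up = False
After iteration 4: pos = 4, num_found = 4, flag = True, going_up = True
Loop ends.

Final answer: 4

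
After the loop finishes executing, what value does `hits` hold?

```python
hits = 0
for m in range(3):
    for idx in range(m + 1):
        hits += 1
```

Let's trace through this code step by step.

Initialize: hits = 0
Entering loop: for m in range(3):
After iteration 1: m = 0, hits = 1, idx = 0
After iteration 2: m = 1, hits = 3, idx = 1
After iteration 3: m = 2, hits = 6, idx = 2
Loop ends.

Final answer: 6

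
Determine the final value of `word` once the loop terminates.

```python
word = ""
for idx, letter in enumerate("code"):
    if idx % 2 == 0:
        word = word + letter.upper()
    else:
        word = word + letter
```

Let's trace through this code step by step.

Initialize: word = ''
Entering loop: for idx, letter in enumerate("code"):
After iteration 1: idx = 0, letter = 'c', word = 'C'
After iteration 2: idx = 1, letter = 'o', word = 'Co'
After iteration 3: idx = 2, letter = 'd', word = 'CoD'
After iteration 4: idx = 3, letter = 'e', word = 'CoDe'
Loop ends.

Final answer: 'CoDe'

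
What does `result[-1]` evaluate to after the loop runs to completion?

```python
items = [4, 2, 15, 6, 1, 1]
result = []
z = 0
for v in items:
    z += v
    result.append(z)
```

Let's trace through this code step by step.

Initialize: items = [4, 2, 15, 6, 1, 1]
Initialize: result = []
Initialize: z = 0
Entering loop: for v in items:
After iteration 1: v = 4, result = [4], z = 4
After iteration 2: v = 2, result = [4, 6], z = 6
After iteration 3: v = 15, result = [4, 6, 21], z = 21
After iteration 4: v = 6, result = [4, 6, 21, 27], z = 27
After iteration 5: v = 1, result = [4, 6, 21, 27, 28], z = 28
After iteration 6: v = 1, result = [4, 6, 21, 27, 28, 29], z = 29
Loop ends.
result[-1] = 29

Final answer: 29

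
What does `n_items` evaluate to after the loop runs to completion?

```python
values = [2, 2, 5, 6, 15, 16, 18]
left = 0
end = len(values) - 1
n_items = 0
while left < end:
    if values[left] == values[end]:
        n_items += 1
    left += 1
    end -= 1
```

Let's trace through this code step by step.

Initialize: values = [2, 2, 5, 6, 15, 16, 18]
Initialize: left = 0
Initialize: end = 6
Initialize: n_items = 0
Entering loop: while left < end:
After iteration 1: left = 1, end = 5, n_items = 0
After iteration 2: left = 2, end = 4, n_items = 0
After iteration 3: left = 3, end = 3, n_items = 0
Loop ends.

Final answer: 0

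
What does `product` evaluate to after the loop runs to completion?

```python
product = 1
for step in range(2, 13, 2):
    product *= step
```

Let's trace through this code step by step.

Initialize: product = 1
Entering loop: for step in range(2, 13, 2):
After iteration 1: step = 2, product = 2
After iteration 2: step = 4, product = 8
After iteration 3: step = 6, product = 48
After iteration 4: step = 8, product = 384
After iteration 5: step = 10, product = 3840
After iteration 6: step = 12, product = 46080
Loop ends.

Final answer: 46080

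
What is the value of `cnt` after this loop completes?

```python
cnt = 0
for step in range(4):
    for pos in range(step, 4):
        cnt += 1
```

Let's trace through this code step by step.

Initialize: cnt = 0
Entering loop: for step in range(4):
After iteration 1: step = 0, cnt = 4
After iteration 2: step = 1, cnt = 7
After iteration 3: step = 2, cnt = 9
After iteration 4: step = 3, cnt = 10
Loop ends.

Final answer: 10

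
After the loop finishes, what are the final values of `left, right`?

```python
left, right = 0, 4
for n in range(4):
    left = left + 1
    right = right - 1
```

Let's trace through this code step by step.

Initialize: left = 0
Initialize: right = 4
Entering loop: for n in range(4):
After iteration 1: n = 0, left = 1, right = 3
After iteration 2: n = 1, left = 2, right = 2
After iteration 3: n = 2, left = 3, right = 1
After iteration 4: n = 3, left = 4, right = 0
Loop ends.

Final answer: 4, 0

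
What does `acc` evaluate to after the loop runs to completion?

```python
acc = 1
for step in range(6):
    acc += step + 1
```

Let's trace through this code step by step.

Initialize: acc = 1
Entering loop: for step in range(6):
After iteration 1: step = 0, acc = 2
After iteration 2: step = 1, acc = 4
After iteration 3: step = 2, acc = 7
After iteration 4: step = 3, acc = 11
After iteration 5: step = 4, acc = 16
After iteration 6: step = 5, acc = 22
Loop ends.

Final answer: 22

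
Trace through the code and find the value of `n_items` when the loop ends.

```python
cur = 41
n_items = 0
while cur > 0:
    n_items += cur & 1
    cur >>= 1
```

Let's trace through this code step by step.

Initialize: cur = 41
Initialize: n_items = 0
Entering loop: while cur > 0:
After iteration 1: cur = 20, n_items = 1
After iteration 2: cur = 10, n_items = 1
After iteration 3: cur = 5, n_items = 1
After iteration 4: cur = 2, n_items = 2
After iteration 5: cur = 1, n_items = 2
After iteration 6: cur = 0, n_items = 3
Loop ends.

Final answer: 3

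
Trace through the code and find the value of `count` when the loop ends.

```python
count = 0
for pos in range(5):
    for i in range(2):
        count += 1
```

Let's trace through this code step by step.

Initialize: count = 0
Entering loop: for pos in range(5):
After iteration 1: pos = 0, count = 2
After iteration 2: pos = 1, count = 4
After iteration 3: pos = 2, count = 6
After iteration 4: pos = 3, count = 8
After iteration 5: pos = 4, count = 10
Loop ends.

Final answer: 10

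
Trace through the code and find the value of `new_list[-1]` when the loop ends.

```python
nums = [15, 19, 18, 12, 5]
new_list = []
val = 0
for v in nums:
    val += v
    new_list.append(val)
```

Let's trace through this code step by step.

Initialize: nums = [15, 19, 18, 12, 5]
Initialize: new_list = []
Initialize: val = 0
Entering loop: for v in nums:
After iteration 1: v = 15, new_list = [15], val = 15
After iteration 2: v = 19, new_list = [15, 34], val = 34
After iteration 3: v = 18, new_list = [15, 34, 52], val = 52
After iteration 4: v = 12, new_list = [15, 34, 52, 64], val = 64
After iteration 5: v = 5, new_list = [15, 34, 52, 64, 69], val = 69
Loop ends.
new_list[-1] = 69

Final answer: 69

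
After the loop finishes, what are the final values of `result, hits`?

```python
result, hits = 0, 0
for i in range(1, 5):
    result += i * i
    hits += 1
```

Let's trace through this code step by step.

Initialize: result = 0
Initialize: hits = 0
Entering loop: for i in range(1, 5):
After iteration 1: i = 1, result = 1, hits = 1
After iteration 2: i = 2, result = 5, hits = 2
After iteration 3: i = 3, result = 14, hits = 3
After iteration 4: i = 4, result = 30, hits = 4
Loop ends.

Final answer: 30, 4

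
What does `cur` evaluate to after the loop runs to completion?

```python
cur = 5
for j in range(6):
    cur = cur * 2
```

Let's trace through this code step by step.

Initialize: cur = 5
Entering loop: for j in range(6):
After iteration 1: j = 0, cur = 10
After iteration 2: j = 1, cur = 20
After iteration 3: j = 2, cur = 40
After iteration 4: j = 3, cur = 80
After iteration 5: j = 4, cur = 160
After iteration 6: j = 5, cur = 320
Loop ends.

Final answer: 320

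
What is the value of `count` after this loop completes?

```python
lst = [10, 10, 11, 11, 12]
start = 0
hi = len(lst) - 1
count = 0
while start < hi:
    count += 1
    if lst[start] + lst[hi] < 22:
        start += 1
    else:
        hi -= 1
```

Let's trace through this code step by step.

Initialize: lst = [10, 10, 11, 11, 12]
Initialize: start = 0
Initialize: hi = 4
Initialize: count = 0
Entering loop: while start < hi:
After iteration 1: start = 0, hi = 3, count = 1
After iteration 2: start = 1, hi = 3, count = 2
After iteration 3: start = 2, hi = 3, count = 3
After iteration 4: start = 2, hi = 2, count = 4
Loop ends.

Final answer: 4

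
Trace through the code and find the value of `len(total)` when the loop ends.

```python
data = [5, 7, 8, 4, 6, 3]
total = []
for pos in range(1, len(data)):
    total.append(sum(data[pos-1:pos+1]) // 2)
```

Let's trace through this code step by step.

Initialize: data = [5, 7, 8, 4, 6, 3]
Initialize: total = []
Entering loop: for pos in range(1, len(data)):
After iteration 1: pos = 1, total = [6]
After iteration 2: pos = 2, total = [6, 7]
After iteration 3: pos = 3, total = [6, 7, 6]
After iteration 4: pos = 4, total = [6, 7, 6, 5]
After iteration 5: pos = 5, total = [6, 7, 6, 5, 4]
Loop ends.
len(total) = 5

Final answer: 5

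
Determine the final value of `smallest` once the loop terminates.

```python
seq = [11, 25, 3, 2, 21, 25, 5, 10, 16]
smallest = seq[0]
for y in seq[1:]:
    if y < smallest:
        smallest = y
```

Let's trace through this code step by step.

Initialize: seq = [11, 25, 3, 2, 21, 25, 5, 10, 16]
Initialize: smallest = 11
Entering loop: for y in seq[1:]:
After iteration 1: y = 25, smallest = 11
After iteration 2: y = 3, smallest = 3
After iteration 3: y = 2, smallest = 2
After iteration 4: y = 21, smallest = 2
After iteration 5: y = 25, smallest = 2
After iteration 6: y = 5, smallest = 2
After iteration 7: y = 10, smallest = 2
After iteration 8: y = 16, smallest = 2
Loop ends.

Final answer: 2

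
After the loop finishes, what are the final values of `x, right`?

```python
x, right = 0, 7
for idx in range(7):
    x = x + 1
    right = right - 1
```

Let's trace through this code step by step.

Initialize: x = 0
Initialize: right = 7
Entering loop: for idx in range(7):
After iteration 1: idx = 0, x = 1, right = 6
After iteration 2: idx = 1, x = 2, right = 5
After iteration 3: idx = 2, x = 3, right = 4
After iteration 4: idx = 3, x = 4, right = 3
After iteration 5: idx = 4, x = 5, right = 2
After iteration 6: idx = 5, x = 6, right = 1
After iteration 7: idx = 6, x = 7, right = 0
Loop ends.

Final answer: 7, 0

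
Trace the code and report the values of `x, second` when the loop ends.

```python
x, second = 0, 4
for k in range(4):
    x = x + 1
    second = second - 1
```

Let's trace through this code step by step.

Initialize: x = 0
Initialize: second = 4
Entering loop: for k in range(4):
After iteration 1: k = 0, x = 1, second = 3
After iteration 2: k = 1, x = 2, second = 2
After iteration 3: k = 2, x = 3, second = 1
After iteration 4: k = 3, x = 4, second = 0
Loop ends.

Final answer: 4, 0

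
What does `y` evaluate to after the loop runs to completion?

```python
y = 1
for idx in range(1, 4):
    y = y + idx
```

Let's trace through this code step by step.

Initialize: y = 1
Entering loop: for idx in range(1, 4):
After iteration 1: idx = 1, y = 2
After iteration 2: idx = 2, y = 4
After iteration 3: idx = 3, y = 7
Loop ends.

Final answer: 7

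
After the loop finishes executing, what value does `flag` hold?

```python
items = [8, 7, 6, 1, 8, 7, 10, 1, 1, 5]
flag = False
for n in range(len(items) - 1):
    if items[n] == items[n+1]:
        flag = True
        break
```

Let's trace through this code step by step.

Initialize: items = [8, 7, 6, 1, 8, 7, 10, 1, 1, 5]
Initialize: flag = False
Entering loop: for n in range(len(items) - 1):
After iteration 1: n = 0, flag = False
After iteration 2: n = 1, flag = False
After iteration 3: n = 2, flag = False
After iteration 4: n = 3, flag = False
After iteration 5: n = 4, flag = False
After iteration 6: n = 5, flag = False
After iteration 7: n = 6, flag = False
After iteration 8: n = 7, flag = True
Loop ends.

Final answer: True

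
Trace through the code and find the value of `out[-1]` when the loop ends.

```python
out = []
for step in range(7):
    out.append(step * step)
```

Let's trace through this code step by step.

Initialize: out = []
Entering loop: for step in range(7):
After iteration 1: step = 0, out = [0]
After iteration 2: step = 1, out = [0, 1]
After iteration 3: step = 2, out = [0, 1, 4]
After iteration 4: step = 3, out = [0, 1, 4, 9]
After iteration 5: step = 4, out = [0, 1, 4, 9, 16]
After iteration 6: step = 5, out = [0, 1, 4, 9, 16, 25]
After iteration 7: step = 6, out = [0, 1, 4, 9, 16, 25, 36]
Loop ends.
out[-1] = 36

Final answer: 36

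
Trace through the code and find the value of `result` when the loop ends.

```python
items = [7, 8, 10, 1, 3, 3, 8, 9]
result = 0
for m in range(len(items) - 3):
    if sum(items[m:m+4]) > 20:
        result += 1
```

Let's trace through this code step by step.

Initialize: items = [7, 8, 10, 1, 3, 3, 8, 9]
Initialize: result = 0
Entering loop: for m in range(len(items) - 3):
After iteration 1: m = 0, result = 1
After iteration 2: m = 1, result = 2
After iteration 3: m = 2, result = 2
After iteration 4: m = 3, result = 2
After iteration 5: m = 4, result = 3
Loop ends.

Final answer: 3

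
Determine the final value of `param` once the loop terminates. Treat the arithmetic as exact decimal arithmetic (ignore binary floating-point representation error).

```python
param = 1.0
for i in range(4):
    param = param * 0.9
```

Let's trace through this code step by step.

Initialize: param = 1.0
Entering loop: for i in range(4):
After iteration 1: i = 0, param = 0.9
After iteration 2: i = 1, param = 0.81
After iteration 3: i = 2, param = 0.729
After iteration 4: i = 3, param = 0.6561
Loop ends.

Final answer: 0.6561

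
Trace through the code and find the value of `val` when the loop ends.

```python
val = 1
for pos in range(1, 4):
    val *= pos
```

Let's trace through this code step by step.

Initialize: val = 1
Entering loop: for pos in range(1, 4):
After iteration 1: pos = 1, val = 1
After iteration 2: pos = 2, val = 2
After iteration 3: pos = 3, val = 6
Loop ends.

Final answer: 6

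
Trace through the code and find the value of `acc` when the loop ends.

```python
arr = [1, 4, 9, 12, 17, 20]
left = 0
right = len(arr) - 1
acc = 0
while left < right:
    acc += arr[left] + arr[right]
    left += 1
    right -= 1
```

Let's trace through this code step by step.

Initialize: arr = [1, 4, 9, 12, 17, 20]
Initialize: left = 0
Initialize: right = 5
Initialize: acc = 0
Entering loop: while left < right:
After iteration 1: left = 1, right = 4, acc = 21
After iteration 2: left = 2, right = 3, acc = 42
After iteration 3: left = 3, right = 2, acc = 63
Loop ends.

Final answer: 63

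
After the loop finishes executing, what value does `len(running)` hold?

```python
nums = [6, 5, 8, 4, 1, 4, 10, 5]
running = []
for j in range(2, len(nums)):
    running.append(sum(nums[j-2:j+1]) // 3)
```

Let's trace through this code step by step.

Initialize: nums = [6, 5, 8, 4, 1, 4, 10, 5]
Initialize: running = []
Entering loop: for j in range(2, len(nums)):
After iteration 1: j = 2, running = [6]
After iteration 2: j = 3, running = [6, 5]
After iteration 3: j = 4, running = [6, 5, 4]
After iteration 4: j = 5, running = [6, 5, 4, 3]
After iteration 5: j = 6, running = [6, 5, 4, 3, 5]
After iteration 6: j = 7, running = [6, 5, 4, 3, 5, 6]
Loop ends.
len(running) = 6

Final answer: 6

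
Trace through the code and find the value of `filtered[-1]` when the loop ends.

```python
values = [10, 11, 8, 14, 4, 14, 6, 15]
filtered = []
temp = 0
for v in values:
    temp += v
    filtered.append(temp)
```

Let's trace through this code step by step.

Initialize: values = [10, 11, 8, 14, 4, 14, 6, 15]
Initialize: filtered = []
Initialize: temp = 0
Entering loop: for v in values:
After iteration 1: v = 10, filtered = [10], temp = 10
After iteration 2: v = 11, filtered = [10, 21], temp = 21
After iteration 3: v = 8, filtered = [10, 21, 29], temp = 29
After iteration 4: v = 14, filtered = [10, 21, 29, 43], temp = 43
After iteration 5: v = 4, filtered = [10, 21, 29, 43, 47], temp = 47
After iteration 6: v = 14, filtered = [10, 21, 29, 43, 47, 61], temp = 61
After iteration 7: v = 6, filtered = [10, 21, 29, 43, 47, 61, 67], temp = 67
After iteration 8: v = 15, filtered = [10, 21, 29, 43, 47, 61, 67, 82], temp = 82
Loop ends.
filtered[-1] = 82

Final answer: 82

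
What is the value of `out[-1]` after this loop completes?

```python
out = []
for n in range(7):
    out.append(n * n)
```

Let's trace through this code step by step.

Initialize: out = []
Entering loop: for n in range(7):
After iteration 1: n = 0, out = [0]
After iteration 2: n = 1, out = [0, 1]
After iteration 3: n = 2, out = [0, 1, 4]
After iteration 4: n = 3, out = [0, 1, 4, 9]
After iteration 5: n = 4, out = [0, 1, 4, 9, 16]
After iteration 6: n = 5, out = [0, 1, 4, 9, 16, 25]
After iteration 7: n = 6, out = [0, 1, 4, 9, 16, 25, 36]
Loop ends.
out[-1] = 36

Final answer: 36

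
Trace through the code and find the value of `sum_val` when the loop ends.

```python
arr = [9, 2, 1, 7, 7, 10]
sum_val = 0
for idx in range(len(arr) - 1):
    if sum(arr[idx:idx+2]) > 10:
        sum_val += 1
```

Let's trace through this code step by step.

Initialize: arr = [9, 2, 1, 7, 7, 10]
Initialize: sum_val = 0
Entering loop: for idx in range(len(arr) - 1):
After iteration 1: idx = 0, sum_val = 1
After iteration 2: idx = 1, sum_val = 1
After iteration 3: idx = 2, sum_val = 1
After iteration 4: idx = 3, sum_val = 2
After iteration 5: idx = 4, sum_val = 3
Loop ends.

Final answer: 3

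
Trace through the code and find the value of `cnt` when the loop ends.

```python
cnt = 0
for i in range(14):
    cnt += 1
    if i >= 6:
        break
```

Let's trace through this code step by step.

Initialize: cnt = 0
Entering loop: for i in range(14):
After iteration 1: i = 0, cnt = 1
After iteration 2: i = 1, cnt = 2
After iteration 3: i = 2, cnt = 3
After iteration 4: i = 3, cnt = 4
After iteration 5: i = 4, cnt = 5
After iteration 6: i = 5, cnt = 6
After iteration 7: i = 6, cnt = 7
Loop ends.

Final answer: 7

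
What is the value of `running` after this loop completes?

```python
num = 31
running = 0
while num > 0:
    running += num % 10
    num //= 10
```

Let's trace through this code step by step.

Initialize: num = 31
Initialize: running = 0
Entering loop: while num > 0:
After iteration 1: num = 3, running = 1
After iteration 2: num = 0, running = 4
Loop ends.

Final answer: 4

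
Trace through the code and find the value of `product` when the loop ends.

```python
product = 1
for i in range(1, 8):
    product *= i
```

Let's trace through this code step by step.

Initialize: product = 1
Entering loop: for i in range(1, 8):
After iteration 1: i = 1, product = 1
After iteration 2: i = 2, product = 2
After iteration 3: i = 3, product = 6
After iteration 4: i = 4, product = 24
After iteration 5: i = 5, product = 120
After iteration 6: i = 6, product = 720
After iteration 7: i = 7, product = 5040
Loop ends.

Final answer: 5040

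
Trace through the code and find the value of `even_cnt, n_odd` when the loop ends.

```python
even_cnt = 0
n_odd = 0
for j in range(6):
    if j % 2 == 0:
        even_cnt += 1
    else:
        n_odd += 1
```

Let's trace through this code step by step.

Initialize: even_cnt = 0
Initialize: n_odd = 0
Entering loop: for j in range(6):
After iteration 1: j = 0, even_cnt = 1, n_odd = 0
After iteration 2: j = 1, even_cnt = 1, n_odd = 1
After iteration 3: j = 2, even_cnt = 2, n_odd = 1
After iteration 4: j = 3, even_cnt = 2, n_odd = 2
After iteration 5: j = 4, even_cnt = 3, n_odd = 2
After iteration 6: j = 5, even_cnt = 3, n_odd = 3
Loop ends.

Final answer: 3, 3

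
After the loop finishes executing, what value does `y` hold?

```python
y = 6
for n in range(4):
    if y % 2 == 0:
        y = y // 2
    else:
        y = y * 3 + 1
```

Let's trace through this code step by step.

Initialize: y = 6
Entering loop: for n in range(4):
After iteration 1: n = 0, y = 3
After iteration 2: n = 1, y = 10
After iteration 3: n = 2, y = 5
After iteration 4: n = 3, y = 16
Loop ends.

Final answer: 16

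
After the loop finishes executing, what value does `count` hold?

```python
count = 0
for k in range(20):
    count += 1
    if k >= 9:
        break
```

Let's trace through this code step by step.

Initialize: count = 0
Entering loop: for k in range(20):
After iteration 1: k = 0, count = 1
After iteration 2: k = 1, count = 2
After iteration 3: k = 2, count = 3
After iteration 4: k = 3, count = 4
After iteration 5: k = 4, count = 5
After iteration 6: k = 5, count = 6
After iteration 7: k = 6, count = 7
After iteration 8: k = 7, count = 8
After iteration 9: k = 8, count = 9
After iteration 10: k = 9, count = 10
Loop ends.

Final answer: 10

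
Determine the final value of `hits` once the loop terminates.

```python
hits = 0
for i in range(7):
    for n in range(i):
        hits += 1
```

Let's trace through this code step by step.

Initialize: hits = 0
Entering loop: for i in range(7):
After iteration 1: i = 0, hits = 0
After iteration 2: i = 1, hits = 1, n = 0
After iteration 3: i = 2, hits = 3, n = 1
After iteration 4: i = 3, hits = 6, n = 2
After iteration 5: i = 4, hits = 10, n = 3
After iteration 6: i = 5, hits = 15, n = 4
After iteration 7: i = 6, hits = 21, n = 5
Loop ends.

Final answer: 21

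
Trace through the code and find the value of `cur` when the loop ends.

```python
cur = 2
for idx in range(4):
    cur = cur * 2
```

Let's trace through this code step by step.

Initialize: cur = 2
Entering loop: for idx in range(4):
After iteration 1: idx = 0, cur = 4
After iteration 2: idx = 1, cur = 8
After iteration 3: idx = 2, cur = 16
After iteration 4: idx = 3, cur = 32
Loop ends.

Final answer: 32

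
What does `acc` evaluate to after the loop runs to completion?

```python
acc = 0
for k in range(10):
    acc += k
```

Let's trace through this code step by step.

Initialize: acc = 0
Entering loop: for k in range(10):
After iteration 1: k = 0, acc = 0
After iteration 2: k = 1, acc = 1
After iteration 3: k = 2, acc = 3
After iteration 4: k = 3, acc = 6
After iteration 5: k = 4, acc = 10
After iteration 6: k = 5, acc = 15
After iteration 7: k = 6, acc = 21
After iteration 8: k = 7, acc = 28
After iteration 9: k = 8, acc = 36
After iteration 10: k = 9, acc = 45
Loop ends.

Final answer: 45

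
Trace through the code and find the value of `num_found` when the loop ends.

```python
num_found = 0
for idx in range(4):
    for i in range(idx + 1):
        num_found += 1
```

Let's trace through this code step by step.

Initialize: num_found = 0
Entering loop: for idx in range(4):
After iteration 1: idx = 0, num_found = 1, i = 0
After iteration 2: idx = 1, num_found = 3, i = 1
After iteration 3: idx = 2, num_found = 6, i = 2
After iteration 4: idx = 3, num_found = 10, i = 3
Loop ends.

Final answer: 10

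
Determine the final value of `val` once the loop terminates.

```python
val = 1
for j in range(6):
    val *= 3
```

Let's trace through this code step by step.

Initialize: val = 1
Entering loop: for j in range(6):
After iteration 1: j = 0, val = 3
After iteration 2: j = 1, val = 9
After iteration 3: j = 2, val = 27
After iteration 4: j = 3, val = 81
After iteration 5: j = 4, val = 243
After iteration 6: j = 5, val = 729
Loop ends.

Final answer: 729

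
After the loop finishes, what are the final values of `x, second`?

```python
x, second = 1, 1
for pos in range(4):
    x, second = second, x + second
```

Let's trace through this code step by step.

Initialize: x = 1
Initialize: second = 1
Entering loop: for pos in range(4):
After iteration 1: pos = 0, x = 1, second = 2
After iteration 2: pos = 1, x = 2, second = 3
After iteration 3: pos = 2, x = 3, second = 5
After iteration 4: pos = 3, x = 5, second = 8
Loop ends.

Final answer: 5, 8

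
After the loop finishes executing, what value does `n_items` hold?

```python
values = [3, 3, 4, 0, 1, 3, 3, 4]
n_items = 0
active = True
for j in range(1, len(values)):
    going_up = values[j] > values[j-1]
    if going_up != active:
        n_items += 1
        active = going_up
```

Let's trace through this code step by step.

Initialize: values = [3, 3, 4, 0, 1, 3, 3, 4]
Initialize: n_items = 0
Initialize: active = True
Entering loop: for j in range(1, len(values)):
After iteration 1: j = 1, n_items = 1, active = False, going_up = False
After iteration 2: j = 2, n_items = 2, active = True, going_up = True
After iteration 3: j = 3, n_items = 3, active = False, going_up = False
After iteration 4: j = 4, n_items = 4, active = True, going_up = True
After iteration 5: j = 5, n_items = 4, active = True, going_up = True
After iteration 6: j = 6, n_items = 5, active = False, going_up = False
After iteration 7: j = 7, n_items = 6, active = True, going_up = True
Loop ends.

Final answer: 6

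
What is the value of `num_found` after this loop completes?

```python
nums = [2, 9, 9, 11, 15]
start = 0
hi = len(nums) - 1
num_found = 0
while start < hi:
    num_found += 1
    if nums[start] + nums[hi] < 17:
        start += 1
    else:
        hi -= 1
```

Let's trace through this code step by step.

Initialize: nums = [2, 9, 9, 11, 15]
Initialize: start = 0
Initialize: hi = 4
Initialize: num_found = 0
Entering loop: while start < hi:
After iteration 1: start = 0, hi = 3, num_found = 1
After iteration 2: start = 1, hi = 3, num_found = 2
After iteration 3: start = 1, hi = 2, num_found = 3
After iteration 4: start = 1, hi = 1, num_found = 4
Loop ends.

Final answer: 4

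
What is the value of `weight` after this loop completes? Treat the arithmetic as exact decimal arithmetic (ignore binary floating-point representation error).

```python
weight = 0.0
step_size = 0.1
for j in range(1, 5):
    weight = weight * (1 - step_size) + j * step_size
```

Let's trace through this code step by step.

Initialize: weight = 0.0
Initialize: step_size = 0.1
Entering loop: for j in range(1, 5):
After iteration 1: j = 1, weight = 0.1
After iteration 2: j = 2, weight = 0.29
After iteration 3: j = 3, weight = 0.561
After iteration 4: j = 4, weight = 0.9049
Loop ends.

Final answer: 0.9049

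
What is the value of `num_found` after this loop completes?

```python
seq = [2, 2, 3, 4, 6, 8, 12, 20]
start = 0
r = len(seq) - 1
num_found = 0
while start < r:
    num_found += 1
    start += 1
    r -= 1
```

Let's trace through this code step by step.

Initialize: seq = [2, 2, 3, 4, 6, 8, 12, 20]
Initialize: start = 0
Initialize: r = 7
Initialize: num_found = 0
Entering loop: while start < r:
After iteration 1: start = 1, r = 6, num_found = 1
After iteration 2: start = 2, r = 5, num_found = 2
After iteration 3: start = 3, r = 4, num_found = 3
After iteration 4: start = 4, r = 3, num_found = 4
Loop ends.

Final answer: 4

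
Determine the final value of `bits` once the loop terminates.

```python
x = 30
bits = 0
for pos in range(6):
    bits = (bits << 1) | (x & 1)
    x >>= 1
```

Let's trace through this code step by step.

Initialize: x = 30
Initialize: bits = 0
Entering loop: for pos in range(6):
After iteration 1: pos = 0, x = 15, bits = 0
After iteration 2: pos = 1, x = 7, bits = 1
After iteration 3: pos = 2, x = 3, bits = 3
After iteration 4: pos = 3, x = 1, bits = 7
After iteration 5: pos = 4, x = 0, bits = 15
After iteration 6: pos = 5, x = 0, bits = 30
Loop ends.

Final answer: 30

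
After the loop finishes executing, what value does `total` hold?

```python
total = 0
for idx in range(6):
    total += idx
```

Let's trace through this code step by step.

Initialize: total = 0
Entering loop: for idx in range(6):
After iteration 1: idx = 0, total = 0
After iteration 2: idx = 1, total = 1
After iteration 3: idx = 2, total = 3
After iteration 4: idx = 3, total = 6
After iteration 5: idx = 4, total = 10
After iteration 6: idx = 5, total = 15
Loop ends.

Final answer: 15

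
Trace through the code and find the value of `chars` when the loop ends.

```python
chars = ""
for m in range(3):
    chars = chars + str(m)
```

Let's trace through this code step by step.

Initialize: chars = ''
Entering loop: for m in range(3):
After iteration 1: m = 0, chars = '0'
After iteration 2: m = 1, chars = '01'
After iteration 3: m = 2, chars = '012'
Loop ends.

Final answer: '012'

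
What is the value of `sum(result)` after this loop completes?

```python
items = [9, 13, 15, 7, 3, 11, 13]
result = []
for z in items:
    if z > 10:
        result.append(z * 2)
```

Let's trace through this code step by step.

Initialize: items = [9, 13, 15, 7, 3, 11, 13]
Initialize: result = []
Entering loop: for z in items:
After iteration 1: z = 9, result = []
After iteration 2: z = 13, result = [26]
After iteration 3: z = 15, result = [26, 30]
After iteration 4: z = 7, result = [26, 30]
After iteration 5: z = 3, result = [26, 30]
After iteration 6: z = 11, result = [26, 30, 22]
After iteration 7: z = 13, result = [26, 30, 22, 26]
Loop ends.
sum(result) = 104

Final answer: 104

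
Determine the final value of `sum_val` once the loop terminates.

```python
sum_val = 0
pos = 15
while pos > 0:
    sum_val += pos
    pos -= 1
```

Let's trace through this code step by step.

Initialize: sum_val = 0
Initialize: pos = 15
Entering loop: while pos > 0:
After iteration 1: sum_val = 15, pos = 14
After iteration 2: sum_val = 29, pos = 13
After iteration 3: sum_val = 42, pos = 12
After iteration 4: sum_val = 54, pos = 11
After iteration 5: sum_val = 65, pos = 10
After iteration 6: sum_val = 75, pos = 9
After iteration 7: sum_val = 84, pos = 8
After iteration 8: sum_val = 92, pos = 7
After iteration 9: sum_val = 99, pos = 6
After iteration 10: sum_val = 105, pos = 5
After iteration 11: sum_val = 110, pos = 4
After iteration 12: sum_val = 114, pos = 3
After iteration 13: sum_val = 117, pos = 2
After iteration 14: sum_val = 119, pos = 1
After iteration 15: sum_val = 120, pos = 0
Loop ends.

Final answer: 120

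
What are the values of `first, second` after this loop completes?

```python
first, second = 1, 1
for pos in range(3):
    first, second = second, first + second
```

Let's trace through this code step by step.

Initialize: first = 1
Initialize: second = 1
Entering loop: for pos in range(3):
After iteration 1: pos = 0, first = 1, second = 2
After iteration 2: pos = 1, first = 2, second = 3
After iteration 3: pos = 2, first = 3, second = 5
Loop ends.

Final answer: 3, 5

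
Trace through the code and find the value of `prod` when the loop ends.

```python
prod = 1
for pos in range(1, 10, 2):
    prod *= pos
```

Let's trace through this code step by step.

Initialize: prod = 1
Entering loop: for pos in range(1, 10, 2):
After iteration 1: pos = 1, prod = 1
After iteration 2: pos = 3, prod = 3
After iteration 3: pos = 5, prod = 15
After iteration 4: pos = 7, prod = 105
After iteration 5: pos = 9, prod = 945
Loop ends.

Final answer: 945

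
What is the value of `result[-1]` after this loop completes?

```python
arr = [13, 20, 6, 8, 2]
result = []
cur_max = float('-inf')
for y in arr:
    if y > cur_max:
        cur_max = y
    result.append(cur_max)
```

Let's trace through this code step by step.

Initialize: arr = [13, 20, 6, 8, 2]
Initialize: result = []
Initialize: cur_max = -inf
Entering loop: for y in arr:
After iteration 1: y = 13, result = [13], cur_max = 13
After iteration 2: y = 20, result = [13, 20], cur_max = 20
After iteration 3: y = 6, result = [13, 20, 20], cur_max = 20
After iteration 4: y = 8, result = [13, 20, 20, 20], cur_max = 20
After iteration 5: y = 2, result = [13, 20, 20, 20, 20], cur_max = 20
Loop ends.
result[-1] = 20

Final answer: 20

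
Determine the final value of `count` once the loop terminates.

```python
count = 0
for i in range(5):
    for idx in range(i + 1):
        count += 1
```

Let's trace through this code step by step.

Initialize: count = 0
Entering loop: for i in range(5):
After iteration 1: i = 0, count = 1, idx = 0
After iteration 2: i = 1, count = 3, idx = 1
After iteration 3: i = 2, count = 6, idx = 2
After iteration 4: i = 3, count = 10, idx = 3
After iteration 5: i = 4, count = 15, idx = 4
Loop ends.

Final answer: 15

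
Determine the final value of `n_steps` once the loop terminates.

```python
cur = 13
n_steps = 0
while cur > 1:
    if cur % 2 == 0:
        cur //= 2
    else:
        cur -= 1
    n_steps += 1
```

Let's trace through this code step by step.

Initialize: cur = 13
Initialize: n_steps = 0
Entering loop: while cur > 1:
After iteration 1: cur = 12, n_steps = 1
After iteration 2: cur = 6, n_steps = 2
After iteration 3: cur = 3, n_steps = 3
After iteration 4: cur = 2, n_steps = 4
After iteration 5: cur = 1, n_steps = 5
Loop ends.

Final answer: 5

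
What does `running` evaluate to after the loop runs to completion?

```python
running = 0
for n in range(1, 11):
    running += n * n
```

Let's trace through this code step by step.

Initialize: running = 0
Entering loop: for n in range(1, 11):
After iteration 1: n = 1, running = 1
After iteration 2: n = 2, running = 5
After iteration 3: n = 3, running = 14
After iteration 4: n = 4, running = 30
After iteration 5: n = 5, running = 55
After iteration 6: n = 6, running = 91
After iteration 7: n = 7, running = 140
After iteration 8: n = 8, running = 204
After iteration 9: n = 9, running = 285
After iteration 10: n = 10, running = 385
Loop ends.

Final answer: 385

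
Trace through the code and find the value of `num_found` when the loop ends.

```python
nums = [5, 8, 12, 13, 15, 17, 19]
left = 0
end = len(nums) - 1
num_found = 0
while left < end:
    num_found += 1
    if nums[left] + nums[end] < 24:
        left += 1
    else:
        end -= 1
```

Let's trace through this code step by step.

Initialize: nums = [5, 8, 12, 13, 15, 17, 19]
Initialize: left = 0
Initialize: end = 6
Initialize: num_found = 0
Entering loop: while left < end:
After iteration 1: left = 0, end = 5, num_found = 1
After iteration 2: left = 1, end = 5, num_found = 2
After iteration 3: left = 1, end = 4, num_found = 3
After iteration 4: left = 2, end = 4, num_found = 4
After iteration 5: left = 2, end = 3, num_found = 5
After iteration 6: left = 2, end = 2, num_found = 6
Loop ends.

Final answer: 6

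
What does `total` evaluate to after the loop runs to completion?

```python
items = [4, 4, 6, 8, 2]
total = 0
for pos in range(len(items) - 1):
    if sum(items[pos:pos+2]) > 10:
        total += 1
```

Let's trace through this code step by step.

Initialize: items = [4, 4, 6, 8, 2]
Initialize: total = 0
Entering loop: for pos in range(len(items) - 1):
After iteration 1: pos = 0, total = 0
After iteration 2: pos = 1, total = 0
After iteration 3: pos = 2, total = 1
After iteration 4: pos = 3, total = 1
Loop ends.

Final answer: 1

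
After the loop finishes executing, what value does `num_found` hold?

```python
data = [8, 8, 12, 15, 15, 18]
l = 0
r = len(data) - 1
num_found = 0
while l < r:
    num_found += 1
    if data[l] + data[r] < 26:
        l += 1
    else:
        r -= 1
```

Let's trace through this code step by step.

Initialize: data = [8, 8, 12, 15, 15, 18]
Initialize: l = 0
Initialize: r = 5
Initialize: num_found = 0
Entering loop: while l < r:
After iteration 1: l = 0, r = 4, num_found = 1
After iteration 2: l = 1, r = 4, num_found = 2
After iteration 3: l = 2, r = 4, num_found = 3
After iteration 4: l = 2, r = 3, num_found = 4
After iteration 5: l = 2, r = 2, num_found = 5
Loop ends.

Final answer: 5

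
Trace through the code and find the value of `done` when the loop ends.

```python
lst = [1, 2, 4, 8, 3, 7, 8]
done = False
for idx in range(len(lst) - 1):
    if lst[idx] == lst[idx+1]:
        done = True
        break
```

Let's trace through this code step by step.

Initialize: lst = [1, 2, 4, 8, 3, 7, 8]
Initialize: done = False
Entering loop: for idx in range(len(lst) - 1):
After iteration 1: idx = 0, done = False
After iteration 2: idx = 1, done = False
After iteration 3: idx = 2, done = False
After iteration 4: idx = 3, done = False
After iteration 5: idx = 4, done = False
After iteration 6: idx = 5, done = False
Loop ends.

Final answer: False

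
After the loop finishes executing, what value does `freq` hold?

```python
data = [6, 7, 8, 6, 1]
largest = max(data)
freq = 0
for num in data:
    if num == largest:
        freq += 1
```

Let's trace through this code step by step.

Initialize: data = [6, 7, 8, 6, 1]
Initialize: largest = 8
Initialize: freq = 0
Entering loop: for num in data:
After iteration 1: num = 6, freq = 0
After iteration 2: num = 7, freq = 0
After iteration 3: num = 8, freq = 1
After iteration 4: num = 6, freq = 1
After iteration 5: num = 1, freq = 1
Loop ends.

Final answer: 1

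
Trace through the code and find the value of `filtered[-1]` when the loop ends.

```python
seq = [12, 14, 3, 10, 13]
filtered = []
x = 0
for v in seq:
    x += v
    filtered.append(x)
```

Let's trace through this code step by step.

Initialize: seq = [12, 14, 3, 10, 13]
Initialize: filtered = []
Initialize: x = 0
Entering loop: for v in seq:
After iteration 1: v = 12, filtered = [12], x = 12
After iteration 2: v = 14, filtered = [12, 26], x = 26
After iteration 3: v = 3, filtered = [12, 26, 29], x = 29
After iteration 4: v = 10, filtered = [12, 26, 29, 39], x = 39
After iteration 5: v = 13, filtered = [12, 26, 29, 39, 52], x = 52
Loop ends.
filtered[-1] = 52

Final answer: 52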